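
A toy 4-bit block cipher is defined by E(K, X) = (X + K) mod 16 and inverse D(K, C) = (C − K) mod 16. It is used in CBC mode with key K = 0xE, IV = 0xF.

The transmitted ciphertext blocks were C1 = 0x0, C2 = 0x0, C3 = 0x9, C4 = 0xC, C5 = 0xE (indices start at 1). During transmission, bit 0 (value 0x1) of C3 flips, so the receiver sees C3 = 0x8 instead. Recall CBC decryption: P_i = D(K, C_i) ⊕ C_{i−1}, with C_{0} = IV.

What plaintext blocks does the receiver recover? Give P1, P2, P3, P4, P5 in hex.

P1 = 0xD, P2 = 0x2, P3 = 0xA, P4 = 0x6, P5 = 0xC

Only C3 changed, to 0x8. In CBC, a change in C_i garbles P_i and flips the same bit in P_{i+1}. Decrypting the received ciphertext:
P1: D(K, 0x0) = 0x2; 0x2 ⊕ 0xF = 0xD.
P2: D(K, 0x0) = 0x2; 0x2 ⊕ 0x0 = 0x2.
P3: D(K, 0x8) = 0xA; 0xA ⊕ 0x0 = 0xA.
P4: D(K, 0xC) = 0xE; 0xE ⊕ 0x8 = 0x6.
P5: D(K, 0xE) = 0x0; 0x0 ⊕ 0xC = 0xC.
Blocks that differ from the original plaintext: P3, P4.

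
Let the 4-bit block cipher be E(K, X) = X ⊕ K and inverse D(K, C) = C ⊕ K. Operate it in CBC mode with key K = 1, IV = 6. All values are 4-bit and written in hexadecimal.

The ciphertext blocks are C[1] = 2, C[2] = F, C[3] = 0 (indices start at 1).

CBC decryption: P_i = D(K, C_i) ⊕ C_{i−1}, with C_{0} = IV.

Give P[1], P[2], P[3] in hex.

P[1]: D(K, 2) = 3; 3 ⊕ 6 = 5.
P[2]: D(K, F) = E; E ⊕ 2 = C.
P[3]: D(K, 0) = 1; 1 ⊕ F = E.

P[1] = 5, P[2] = C, P[3] = E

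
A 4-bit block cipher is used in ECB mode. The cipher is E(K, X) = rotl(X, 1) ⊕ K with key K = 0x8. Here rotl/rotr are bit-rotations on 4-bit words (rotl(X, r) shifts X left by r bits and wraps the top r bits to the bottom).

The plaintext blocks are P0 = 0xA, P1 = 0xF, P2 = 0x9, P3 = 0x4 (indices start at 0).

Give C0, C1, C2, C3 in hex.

ECB encryption: C_i = E(K, P_i).
C0: E(K, 0xA) = 0xD.
C1: E(K, 0xF) = 0x7.
C2: E(K, 0x9) = 0xB.
C3: E(K, 0x4) = 0x0.

C0 = 0xD, C1 = 0x7, C2 = 0xB, C3 = 0x0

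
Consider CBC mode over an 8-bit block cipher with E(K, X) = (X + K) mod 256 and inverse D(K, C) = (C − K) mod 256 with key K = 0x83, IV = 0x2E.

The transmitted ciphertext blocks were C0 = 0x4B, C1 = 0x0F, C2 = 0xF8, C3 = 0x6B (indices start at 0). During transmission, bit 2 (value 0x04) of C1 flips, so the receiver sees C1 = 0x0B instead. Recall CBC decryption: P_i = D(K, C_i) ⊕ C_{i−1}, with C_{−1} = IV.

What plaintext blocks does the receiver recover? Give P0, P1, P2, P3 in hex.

Only C1 changed, to 0x0B. In CBC, a change in C_i garbles P_i and flips the same bit in P_{i+1}. Decrypting the received ciphertext:
P0: D(K, 0x4B) = 0xC8; 0xC8 ⊕ 0x2E = 0xE6.
P1: D(K, 0x0B) = 0x88; 0x88 ⊕ 0x4B = 0xC3.
P2: D(K, 0xF8) = 0x75; 0x75 ⊕ 0x0B = 0x7E.
P3: D(K, 0x6B) = 0xE8; 0xE8 ⊕ 0xF8 = 0x10.
Blocks that differ from the original plaintext: P1, P2.

P0 = 0xE6, P1 = 0xC3, P2 = 0x7E, P3 = 0x10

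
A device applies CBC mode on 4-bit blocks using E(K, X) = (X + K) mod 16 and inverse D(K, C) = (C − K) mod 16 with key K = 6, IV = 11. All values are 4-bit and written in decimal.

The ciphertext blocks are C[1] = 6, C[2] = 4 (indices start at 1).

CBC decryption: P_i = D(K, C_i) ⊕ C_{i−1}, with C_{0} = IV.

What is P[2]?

P[2]: D(K, 4) = 14; 14 ⊕ 6 = 8.

P[2] = 8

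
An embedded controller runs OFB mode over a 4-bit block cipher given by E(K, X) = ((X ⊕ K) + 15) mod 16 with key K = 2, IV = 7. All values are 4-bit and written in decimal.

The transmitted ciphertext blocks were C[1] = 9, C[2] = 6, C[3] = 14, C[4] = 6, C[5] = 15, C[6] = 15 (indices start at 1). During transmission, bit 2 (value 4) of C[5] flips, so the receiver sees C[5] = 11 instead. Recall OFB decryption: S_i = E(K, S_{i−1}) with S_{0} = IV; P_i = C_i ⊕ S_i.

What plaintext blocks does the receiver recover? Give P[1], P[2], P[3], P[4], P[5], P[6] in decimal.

Only C[5] changed, to 11. In OFB, a change in C_i flips the same bit in P_i only; the keystream is unaffected. Decrypting the received ciphertext:
P[1]: S = E(K, 7) = 4; 9 ⊕ 4 = 13.
P[2]: S = E(K, 4) = 5; 6 ⊕ 5 = 3.
P[3]: S = E(K, 5) = 6; 14 ⊕ 6 = 8.
P[4]: S = E(K, 6) = 3; 6 ⊕ 3 = 5.
P[5]: S = E(K, 3) = 0; 11 ⊕ 0 = 11.
P[6]: S = E(K, 0) = 1; 15 ⊕ 1 = 14.
Blocks that differ from the original plaintext: P[5].

P[1] = 13, P[2] = 3, P[3] = 8, P[4] = 5, P[5] = 11, P[6] = 14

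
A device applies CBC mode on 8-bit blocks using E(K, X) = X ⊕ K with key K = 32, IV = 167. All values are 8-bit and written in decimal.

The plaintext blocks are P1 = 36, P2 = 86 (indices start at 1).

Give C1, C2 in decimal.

CBC encryption: C_i = E(K, P_i ⊕ C_{i−1}), with C_{0} = IV.
C1: P1 ⊕ 167 = 131; E(K, 131) = 163.
C2: P2 ⊕ 163 = 245; E(K, 245) = 213.

C1 = 163, C2 = 213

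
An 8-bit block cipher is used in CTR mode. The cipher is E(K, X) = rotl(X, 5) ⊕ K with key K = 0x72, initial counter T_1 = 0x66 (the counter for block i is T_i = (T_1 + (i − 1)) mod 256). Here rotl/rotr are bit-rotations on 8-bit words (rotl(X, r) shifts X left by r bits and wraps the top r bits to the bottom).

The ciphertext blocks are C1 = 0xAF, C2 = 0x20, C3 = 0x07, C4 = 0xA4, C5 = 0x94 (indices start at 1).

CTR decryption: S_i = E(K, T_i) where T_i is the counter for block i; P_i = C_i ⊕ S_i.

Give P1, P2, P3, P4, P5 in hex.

P1: T = 0x66, S = E(K, T) = 0xBE; 0xAF ⊕ 0xBE = 0x11.
P2: T = 0x67, S = E(K, T) = 0x9E; 0x20 ⊕ 0x9E = 0xBE.
P3: T = 0x68, S = E(K, T) = 0x7F; 0x07 ⊕ 0x7F = 0x78.
P4: T = 0x69, S = E(K, T) = 0x5F; 0xA4 ⊕ 0x5F = 0xFB.
P5: T = 0x6A, S = E(K, T) = 0x3F; 0x94 ⊕ 0x3F = 0xAB.

P1 = 0x11, P2 = 0xBE, P3 = 0x78, P4 = 0xFB, P5 = 0xAB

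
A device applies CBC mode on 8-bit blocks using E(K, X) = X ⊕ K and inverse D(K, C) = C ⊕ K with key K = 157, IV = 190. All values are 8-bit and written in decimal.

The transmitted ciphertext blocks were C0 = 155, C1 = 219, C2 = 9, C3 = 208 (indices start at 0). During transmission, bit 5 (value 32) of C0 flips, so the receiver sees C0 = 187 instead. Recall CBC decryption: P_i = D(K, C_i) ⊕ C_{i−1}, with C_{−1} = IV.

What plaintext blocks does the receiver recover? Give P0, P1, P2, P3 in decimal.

Only C0 changed, to 187. In CBC, a change in C_i garbles P_i and flips the same bit in P_{i+1}. Decrypting the received ciphertext:
P0: D(K, 187) = 38; 38 ⊕ 190 = 152.
P1: D(K, 219) = 70; 70 ⊕ 187 = 253.
P2: D(K, 9) = 148; 148 ⊕ 219 = 79.
P3: D(K, 208) = 77; 77 ⊕ 9 = 68.
Blocks that differ from the original plaintext: P0, P1.

P0 = 152, P1 = 253, P2 = 79, P3 = 68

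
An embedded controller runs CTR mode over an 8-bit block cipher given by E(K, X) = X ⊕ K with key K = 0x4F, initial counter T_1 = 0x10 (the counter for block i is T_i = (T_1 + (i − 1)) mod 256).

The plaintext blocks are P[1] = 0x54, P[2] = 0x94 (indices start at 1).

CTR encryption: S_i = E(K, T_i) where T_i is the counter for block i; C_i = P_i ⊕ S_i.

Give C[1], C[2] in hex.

C[1]: T = 0x10, S = E(K, T) = 0x5F; 0x54 ⊕ 0x5F = 0x0B.
C[2]: T = 0x11, S = E(K, T) = 0x5E; 0x94 ⊕ 0x5E = 0xCA.

C[1] = 0x0B, C[2] = 0xCA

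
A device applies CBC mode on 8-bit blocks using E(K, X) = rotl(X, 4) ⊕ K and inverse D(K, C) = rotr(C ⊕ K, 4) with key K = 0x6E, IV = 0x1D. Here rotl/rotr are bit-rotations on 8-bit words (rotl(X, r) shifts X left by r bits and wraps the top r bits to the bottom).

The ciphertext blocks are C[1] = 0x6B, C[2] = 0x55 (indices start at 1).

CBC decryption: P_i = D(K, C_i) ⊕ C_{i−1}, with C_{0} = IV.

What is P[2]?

P[2]: D(K, 0x55) = 0xB3; 0xB3 ⊕ 0x6B = 0xD8.

P[2] = 0xD8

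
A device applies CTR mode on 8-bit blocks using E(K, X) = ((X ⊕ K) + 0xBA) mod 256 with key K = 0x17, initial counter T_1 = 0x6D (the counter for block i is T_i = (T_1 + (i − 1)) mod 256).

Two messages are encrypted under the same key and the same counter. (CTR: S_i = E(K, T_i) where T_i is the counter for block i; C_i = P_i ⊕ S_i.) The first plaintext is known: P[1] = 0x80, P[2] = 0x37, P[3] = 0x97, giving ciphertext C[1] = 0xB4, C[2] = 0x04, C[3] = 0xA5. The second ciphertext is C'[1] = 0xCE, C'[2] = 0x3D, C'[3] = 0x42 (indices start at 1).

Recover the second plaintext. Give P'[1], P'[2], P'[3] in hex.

In CTR with a reused counter, both messages share the same keystream S_i, so C_i ⊕ C'_i = P_i ⊕ P'_i and thus P'_i = P_i ⊕ C_i ⊕ C'_i.
P'[1]: 0x80 ⊕ 0xB4 ⊕ 0xCE = 0xFA.
P'[2]: 0x37 ⊕ 0x04 ⊕ 0x3D = 0x0E.
P'[3]: 0x97 ⊕ 0xA5 ⊕ 0x42 = 0x70.

P'[1] = 0xFA, P'[2] = 0x0E, P'[3] = 0x70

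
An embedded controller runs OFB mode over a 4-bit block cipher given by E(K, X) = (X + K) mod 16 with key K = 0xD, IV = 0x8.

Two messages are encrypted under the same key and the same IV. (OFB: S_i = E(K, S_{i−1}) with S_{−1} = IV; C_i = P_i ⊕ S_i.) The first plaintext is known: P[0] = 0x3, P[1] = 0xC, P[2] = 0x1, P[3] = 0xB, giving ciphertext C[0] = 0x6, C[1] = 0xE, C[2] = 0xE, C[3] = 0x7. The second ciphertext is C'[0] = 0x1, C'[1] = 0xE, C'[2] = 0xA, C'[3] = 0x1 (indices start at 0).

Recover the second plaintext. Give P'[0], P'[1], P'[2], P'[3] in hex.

In OFB with a reused IV, both messages share the same keystream S_i, so C_i ⊕ C'_i = P_i ⊕ P'_i and thus P'_i = P_i ⊕ C_i ⊕ C'_i.
P'[0]: 0x3 ⊕ 0x6 ⊕ 0x1 = 0x4.
P'[1]: 0xC ⊕ 0xE ⊕ 0xE = 0xC.
P'[2]: 0x1 ⊕ 0xE ⊕ 0xA = 0x5.
P'[3]: 0xB ⊕ 0x7 ⊕ 0x1 = 0xD.

P'[0] = 0x4, P'[1] = 0xC, P'[2] = 0x5, P'[3] = 0xD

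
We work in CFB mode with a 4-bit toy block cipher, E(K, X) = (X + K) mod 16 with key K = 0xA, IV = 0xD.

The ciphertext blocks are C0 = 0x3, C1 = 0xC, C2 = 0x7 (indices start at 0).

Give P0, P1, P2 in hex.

P0 = 0x4, P1 = 0x1, P2 = 0x1

CFB decryption: P_i = C_i ⊕ E(K, C_{i−1}), with C_{−1} = IV.
P0: E(K, 0xD) = 0x7; 0x3 ⊕ 0x7 = 0x4.
P1: E(K, 0x3) = 0xD; 0xC ⊕ 0xD = 0x1.
P2: E(K, 0xC) = 0x6; 0x7 ⊕ 0x6 = 0x1.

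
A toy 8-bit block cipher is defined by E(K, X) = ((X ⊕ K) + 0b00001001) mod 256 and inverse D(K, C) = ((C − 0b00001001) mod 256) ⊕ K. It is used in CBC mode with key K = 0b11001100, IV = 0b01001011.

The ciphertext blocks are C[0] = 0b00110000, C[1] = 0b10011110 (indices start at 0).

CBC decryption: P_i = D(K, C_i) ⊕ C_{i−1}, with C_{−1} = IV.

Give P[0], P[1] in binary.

P[0]: D(K, 0b00110000) = 0b11101011; 0b11101011 ⊕ 0b01001011 = 0b10100000.
P[1]: D(K, 0b10011110) = 0b01011001; 0b01011001 ⊕ 0b00110000 = 0b01101001.

P[0] = 0b10100000, P[1] = 0b01101001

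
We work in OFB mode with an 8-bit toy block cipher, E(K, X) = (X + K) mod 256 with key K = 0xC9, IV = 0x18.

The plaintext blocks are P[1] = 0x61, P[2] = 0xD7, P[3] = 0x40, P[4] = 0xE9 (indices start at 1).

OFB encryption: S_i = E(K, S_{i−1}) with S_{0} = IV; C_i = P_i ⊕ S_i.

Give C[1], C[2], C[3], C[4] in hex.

C[1]: S = E(K, 0x18) = 0xE1; 0x61 ⊕ 0xE1 = 0x80.
C[2]: S = E(K, 0xE1) = 0xAA; 0xD7 ⊕ 0xAA = 0x7D.
C[3]: S = E(K, 0xAA) = 0x73; 0x40 ⊕ 0x73 = 0x33.
C[4]: S = E(K, 0x73) = 0x3C; 0xE9 ⊕ 0x3C = 0xD5.

C[1] = 0x80, C[2] = 0x7D, C[3] = 0x33, C[4] = 0xD5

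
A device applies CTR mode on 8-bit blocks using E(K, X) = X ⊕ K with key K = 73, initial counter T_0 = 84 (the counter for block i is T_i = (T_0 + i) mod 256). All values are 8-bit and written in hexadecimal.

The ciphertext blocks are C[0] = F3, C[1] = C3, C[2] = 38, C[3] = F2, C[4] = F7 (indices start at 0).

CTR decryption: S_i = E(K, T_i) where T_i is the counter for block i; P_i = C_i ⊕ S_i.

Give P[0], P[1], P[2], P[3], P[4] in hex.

P[0]: T = 84, S = E(K, T) = F7; F3 ⊕ F7 = 04.
P[1]: T = 85, S = E(K, T) = F6; C3 ⊕ F6 = 35.
P[2]: T = 86, S = E(K, T) = F5; 38 ⊕ F5 = CD.
P[3]: T = 87, S = E(K, T) = F4; F2 ⊕ F4 = 06.
P[4]: T = 88, S = E(K, T) = FB; F7 ⊕ FB = 0C.

P[0] = 04, P[1] = 35, P[2] = CD, P[3] = 06, P[4] = 0C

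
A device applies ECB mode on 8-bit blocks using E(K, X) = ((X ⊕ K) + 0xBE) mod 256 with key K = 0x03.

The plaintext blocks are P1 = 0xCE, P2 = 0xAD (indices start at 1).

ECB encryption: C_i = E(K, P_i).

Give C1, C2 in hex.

C1 = 0x8B, C2 = 0x6C

C1: E(K, 0xCE) = 0x8B.
C2: E(K, 0xAD) = 0x6C.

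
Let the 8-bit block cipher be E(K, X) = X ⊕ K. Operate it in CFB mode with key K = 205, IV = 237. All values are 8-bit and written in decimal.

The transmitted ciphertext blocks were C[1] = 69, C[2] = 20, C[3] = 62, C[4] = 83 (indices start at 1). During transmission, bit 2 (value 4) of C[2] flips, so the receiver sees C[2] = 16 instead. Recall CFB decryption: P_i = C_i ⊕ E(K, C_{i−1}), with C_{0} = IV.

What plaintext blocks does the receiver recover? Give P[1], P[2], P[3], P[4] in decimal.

Only C[2] changed, to 16. In CFB, a change in C_i flips the same bit in P_i and garbles P_{i+1}. Decrypting the received ciphertext:
P[1]: E(K, 237) = 32; 69 ⊕ 32 = 101.
P[2]: E(K, 69) = 136; 16 ⊕ 136 = 152.
P[3]: E(K, 16) = 221; 62 ⊕ 221 = 227.
P[4]: E(K, 62) = 243; 83 ⊕ 243 = 160.
Blocks that differ from the original plaintext: P[2], P[3].

P[1] = 101, P[2] = 152, P[3] = 227, P[4] = 160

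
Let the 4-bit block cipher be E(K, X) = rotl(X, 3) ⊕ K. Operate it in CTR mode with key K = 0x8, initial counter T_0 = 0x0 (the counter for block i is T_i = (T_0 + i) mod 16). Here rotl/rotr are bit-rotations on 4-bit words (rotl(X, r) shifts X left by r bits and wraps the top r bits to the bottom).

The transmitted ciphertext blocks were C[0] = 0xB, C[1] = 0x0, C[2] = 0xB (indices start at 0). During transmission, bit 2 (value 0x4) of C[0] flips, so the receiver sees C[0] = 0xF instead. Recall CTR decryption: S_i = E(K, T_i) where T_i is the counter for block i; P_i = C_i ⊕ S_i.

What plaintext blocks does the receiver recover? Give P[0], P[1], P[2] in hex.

P[0] = 0x7, P[1] = 0x0, P[2] = 0x2

Only C[0] changed, to 0xF. In CTR, a change in C_i flips the same bit in P_i only; the keystream is unaffected. Decrypting the received ciphertext:
P[0]: T = 0x0, S = E(K, T) = 0x8; 0xF ⊕ 0x8 = 0x7.
P[1]: T = 0x1, S = E(K, T) = 0x0; 0x0 ⊕ 0x0 = 0x0.
P[2]: T = 0x2, S = E(K, T) = 0x9; 0xB ⊕ 0x9 = 0x2.
Blocks that differ from the original plaintext: P[0].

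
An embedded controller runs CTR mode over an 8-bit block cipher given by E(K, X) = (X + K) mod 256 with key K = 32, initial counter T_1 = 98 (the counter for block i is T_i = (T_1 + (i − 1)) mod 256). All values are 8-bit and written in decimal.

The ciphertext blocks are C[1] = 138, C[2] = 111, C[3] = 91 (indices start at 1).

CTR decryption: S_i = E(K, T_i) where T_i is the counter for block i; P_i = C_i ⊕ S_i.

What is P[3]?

P[3]: T = 100, S = E(K, T) = 132; 91 ⊕ 132 = 223.

P[3] = 223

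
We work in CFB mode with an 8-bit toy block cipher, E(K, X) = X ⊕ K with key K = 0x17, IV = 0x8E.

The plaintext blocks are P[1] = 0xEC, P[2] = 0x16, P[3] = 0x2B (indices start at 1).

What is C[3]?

C[3] = 0x48

CFB encryption: C_i = P_i ⊕ E(K, C_{i−1}), with C_{0} = IV.
C[1]: E(K, 0x8E) = 0x99; 0xEC ⊕ 0x99 = 0x75.
C[2]: E(K, 0x75) = 0x62; 0x16 ⊕ 0x62 = 0x74.
C[3]: E(K, 0x74) = 0x63; 0x2B ⊕ 0x63 = 0x48.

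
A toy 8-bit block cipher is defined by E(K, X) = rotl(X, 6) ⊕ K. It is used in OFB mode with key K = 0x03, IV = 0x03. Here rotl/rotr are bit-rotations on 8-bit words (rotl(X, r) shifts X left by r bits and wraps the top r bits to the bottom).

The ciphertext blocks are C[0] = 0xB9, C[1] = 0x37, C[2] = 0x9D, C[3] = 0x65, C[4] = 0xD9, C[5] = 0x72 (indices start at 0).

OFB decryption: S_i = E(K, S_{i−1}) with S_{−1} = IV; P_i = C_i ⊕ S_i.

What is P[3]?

P[0]: S = E(K, 0x03) = 0xC3; 0xB9 ⊕ 0xC3 = 0x7A.
P[1]: S = E(K, 0xC3) = 0xF3; 0x37 ⊕ 0xF3 = 0xC4.
P[2]: S = E(K, 0xF3) = 0xFF; 0x9D ⊕ 0xFF = 0x62.
P[3]: S = E(K, 0xFF) = 0xFC; 0x65 ⊕ 0xFC = 0x99.

P[3] = 0x99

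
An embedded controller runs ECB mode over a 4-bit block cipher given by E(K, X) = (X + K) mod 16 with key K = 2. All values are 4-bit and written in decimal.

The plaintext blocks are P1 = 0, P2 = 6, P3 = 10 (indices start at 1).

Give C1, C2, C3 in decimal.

C1 = 2, C2 = 8, C3 = 12

ECB encryption: C_i = E(K, P_i).
C1: E(K, 0) = 2.
C2: E(K, 6) = 8.
C3: E(K, 10) = 12.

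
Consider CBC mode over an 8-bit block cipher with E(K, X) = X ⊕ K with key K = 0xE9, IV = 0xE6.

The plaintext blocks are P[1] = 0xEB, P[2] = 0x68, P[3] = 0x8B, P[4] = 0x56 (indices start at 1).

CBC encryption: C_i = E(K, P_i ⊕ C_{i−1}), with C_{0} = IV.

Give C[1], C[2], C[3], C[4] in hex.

C[1] = 0xE4, C[2] = 0x65, C[3] = 0x07, C[4] = 0xB8

C[1]: P[1] ⊕ 0xE6 = 0x0D; E(K, 0x0D) = 0xE4.
C[2]: P[2] ⊕ 0xE4 = 0x8C; E(K, 0x8C) = 0x65.
C[3]: P[3] ⊕ 0x65 = 0xEE; E(K, 0xEE) = 0x07.
C[4]: P[4] ⊕ 0x07 = 0x51; E(K, 0x51) = 0xB8.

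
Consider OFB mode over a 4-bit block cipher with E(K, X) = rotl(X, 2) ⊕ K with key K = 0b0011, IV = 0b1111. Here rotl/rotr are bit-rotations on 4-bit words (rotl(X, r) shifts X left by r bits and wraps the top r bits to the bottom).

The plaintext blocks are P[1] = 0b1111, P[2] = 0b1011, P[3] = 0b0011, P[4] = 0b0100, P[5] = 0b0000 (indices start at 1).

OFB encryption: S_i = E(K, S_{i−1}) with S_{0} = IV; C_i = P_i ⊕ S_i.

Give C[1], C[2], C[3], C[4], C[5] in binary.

C[1] = 0b0011, C[2] = 0b1011, C[3] = 0b0000, C[4] = 0b1011, C[5] = 0b1100

C[1]: S = E(K, 0b1111) = 0b1100; 0b1111 ⊕ 0b1100 = 0b0011.
C[2]: S = E(K, 0b1100) = 0b0000; 0b1011 ⊕ 0b0000 = 0b1011.
C[3]: S = E(K, 0b0000) = 0b0011; 0b0011 ⊕ 0b0011 = 0b0000.
C[4]: S = E(K, 0b0011) = 0b1111; 0b0100 ⊕ 0b1111 = 0b1011.
C[5]: S = E(K, 0b1111) = 0b1100; 0b0000 ⊕ 0b1100 = 0b1100.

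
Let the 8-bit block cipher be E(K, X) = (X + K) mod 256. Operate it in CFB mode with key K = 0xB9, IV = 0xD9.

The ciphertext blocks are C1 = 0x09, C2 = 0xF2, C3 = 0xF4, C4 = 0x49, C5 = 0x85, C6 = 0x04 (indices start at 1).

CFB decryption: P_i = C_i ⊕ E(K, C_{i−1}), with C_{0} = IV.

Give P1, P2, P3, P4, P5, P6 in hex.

P1 = 0x9B, P2 = 0x30, P3 = 0x5F, P4 = 0xE4, P5 = 0x87, P6 = 0x3A

P1: E(K, 0xD9) = 0x92; 0x09 ⊕ 0x92 = 0x9B.
P2: E(K, 0x09) = 0xC2; 0xF2 ⊕ 0xC2 = 0x30.
P3: E(K, 0xF2) = 0xAB; 0xF4 ⊕ 0xAB = 0x5F.
P4: E(K, 0xF4) = 0xAD; 0x49 ⊕ 0xAD = 0xE4.
P5: E(K, 0x49) = 0x02; 0x85 ⊕ 0x02 = 0x87.
P6: E(K, 0x85) = 0x3E; 0x04 ⊕ 0x3E = 0x3A.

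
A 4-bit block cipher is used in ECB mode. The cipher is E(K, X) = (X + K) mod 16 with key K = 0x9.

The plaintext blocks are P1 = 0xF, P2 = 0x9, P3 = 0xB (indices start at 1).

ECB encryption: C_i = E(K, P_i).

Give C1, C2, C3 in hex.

C1: E(K, 0xF) = 0x8.
C2: E(K, 0x9) = 0x2.
C3: E(K, 0xB) = 0x4.

C1 = 0x8, C2 = 0x2, C3 = 0x4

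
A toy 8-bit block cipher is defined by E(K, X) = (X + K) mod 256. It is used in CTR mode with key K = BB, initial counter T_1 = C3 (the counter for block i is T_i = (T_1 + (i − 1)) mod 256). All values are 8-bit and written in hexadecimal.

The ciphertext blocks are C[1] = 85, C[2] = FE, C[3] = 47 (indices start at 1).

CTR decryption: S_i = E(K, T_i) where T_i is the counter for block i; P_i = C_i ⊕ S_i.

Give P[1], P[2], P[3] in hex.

P[1]: T = C3, S = E(K, T) = 7E; 85 ⊕ 7E = FB.
P[2]: T = C4, S = E(K, T) = 7F; FE ⊕ 7F = 81.
P[3]: T = C5, S = E(K, T) = 80; 47 ⊕ 80 = C7.

P[1] = FB, P[2] = 81, P[3] = C7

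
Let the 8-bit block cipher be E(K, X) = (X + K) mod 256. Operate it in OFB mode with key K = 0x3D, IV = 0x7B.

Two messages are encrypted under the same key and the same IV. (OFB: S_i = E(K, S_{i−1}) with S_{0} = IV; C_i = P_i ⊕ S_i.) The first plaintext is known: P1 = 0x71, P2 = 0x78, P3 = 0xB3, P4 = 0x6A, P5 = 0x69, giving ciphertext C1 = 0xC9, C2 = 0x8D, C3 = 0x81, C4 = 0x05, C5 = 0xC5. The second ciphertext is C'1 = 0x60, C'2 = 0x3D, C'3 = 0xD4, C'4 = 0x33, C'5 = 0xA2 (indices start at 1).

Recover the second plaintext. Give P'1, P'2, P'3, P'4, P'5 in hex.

In OFB with a reused IV, both messages share the same keystream S_i, so C_i ⊕ C'_i = P_i ⊕ P'_i and thus P'_i = P_i ⊕ C_i ⊕ C'_i.
P'1: 0x71 ⊕ 0xC9 ⊕ 0x60 = 0xD8.
P'2: 0x78 ⊕ 0x8D ⊕ 0x3D = 0xC8.
P'3: 0xB3 ⊕ 0x81 ⊕ 0xD4 = 0xE6.
P'4: 0x6A ⊕ 0x05 ⊕ 0x33 = 0x5C.
P'5: 0x69 ⊕ 0xC5 ⊕ 0xA2 = 0x0E.

P'1 = 0xD8, P'2 = 0xC8, P'3 = 0xE6, P'4 = 0x5C, P'5 = 0x0E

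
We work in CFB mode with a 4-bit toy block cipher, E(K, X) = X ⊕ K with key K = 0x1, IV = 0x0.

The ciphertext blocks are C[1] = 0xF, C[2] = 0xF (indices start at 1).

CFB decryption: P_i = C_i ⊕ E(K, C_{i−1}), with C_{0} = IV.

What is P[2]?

P[2]: E(K, 0xF) = 0xE; 0xF ⊕ 0xE = 0x1.

P[2] = 0x1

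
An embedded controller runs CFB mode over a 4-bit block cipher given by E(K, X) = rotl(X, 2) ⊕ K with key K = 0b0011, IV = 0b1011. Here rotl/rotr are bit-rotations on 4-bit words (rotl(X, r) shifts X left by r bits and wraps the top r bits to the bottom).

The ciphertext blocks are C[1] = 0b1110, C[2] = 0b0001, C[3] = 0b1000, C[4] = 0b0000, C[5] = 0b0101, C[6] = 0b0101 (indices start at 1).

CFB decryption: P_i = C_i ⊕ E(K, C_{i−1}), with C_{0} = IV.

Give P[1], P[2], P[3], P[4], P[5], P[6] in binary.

P[1] = 0b0011, P[2] = 0b1001, P[3] = 0b1111, P[4] = 0b0001, P[5] = 0b0110, P[6] = 0b0011

P[1]: E(K, 0b1011) = 0b1101; 0b1110 ⊕ 0b1101 = 0b0011.
P[2]: E(K, 0b1110) = 0b1000; 0b0001 ⊕ 0b1000 = 0b1001.
P[3]: E(K, 0b0001) = 0b0111; 0b1000 ⊕ 0b0111 = 0b1111.
P[4]: E(K, 0b1000) = 0b0001; 0b0000 ⊕ 0b0001 = 0b0001.
P[5]: E(K, 0b0000) = 0b0011; 0b0101 ⊕ 0b0011 = 0b0110.
P[6]: E(K, 0b0101) = 0b0110; 0b0101 ⊕ 0b0110 = 0b0011.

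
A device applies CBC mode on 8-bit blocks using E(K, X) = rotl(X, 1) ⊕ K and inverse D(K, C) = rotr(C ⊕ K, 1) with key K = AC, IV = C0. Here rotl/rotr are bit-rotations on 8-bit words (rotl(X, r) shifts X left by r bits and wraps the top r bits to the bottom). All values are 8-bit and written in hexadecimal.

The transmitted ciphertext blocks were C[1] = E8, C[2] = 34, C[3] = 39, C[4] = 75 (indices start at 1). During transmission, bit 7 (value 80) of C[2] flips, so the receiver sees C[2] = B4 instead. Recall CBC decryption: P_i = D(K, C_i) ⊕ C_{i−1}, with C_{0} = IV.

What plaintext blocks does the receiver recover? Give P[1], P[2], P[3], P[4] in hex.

Only C[2] changed, to B4. In CBC, a change in C_i garbles P_i and flips the same bit in P_{i+1}. Decrypting the received ciphertext:
P[1]: D(K, E8) = 22; 22 ⊕ C0 = E2.
P[2]: D(K, B4) = 0C; 0C ⊕ E8 = E4.
P[3]: D(K, 39) = CA; CA ⊕ B4 = 7E.
P[4]: D(K, 75) = EC; EC ⊕ 39 = D5.
Blocks that differ from the original plaintext: P[2], P[3].

P[1] = E2, P[2] = E4, P[3] = 7E, P[4] = D5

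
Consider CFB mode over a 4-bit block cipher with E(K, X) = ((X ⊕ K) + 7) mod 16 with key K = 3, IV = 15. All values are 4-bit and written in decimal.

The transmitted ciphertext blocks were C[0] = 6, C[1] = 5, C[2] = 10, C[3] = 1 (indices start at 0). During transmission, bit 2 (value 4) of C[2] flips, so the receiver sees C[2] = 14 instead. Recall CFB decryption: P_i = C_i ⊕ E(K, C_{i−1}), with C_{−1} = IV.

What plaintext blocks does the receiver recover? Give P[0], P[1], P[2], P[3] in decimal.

Only C[2] changed, to 14. In CFB, a change in C_i flips the same bit in P_i and garbles P_{i+1}. Decrypting the received ciphertext:
P[0]: E(K, 15) = 3; 6 ⊕ 3 = 5.
P[1]: E(K, 6) = 12; 5 ⊕ 12 = 9.
P[2]: E(K, 5) = 13; 14 ⊕ 13 = 3.
P[3]: E(K, 14) = 4; 1 ⊕ 4 = 5.
Blocks that differ from the original plaintext: P[2], P[3].

P[0] = 5, P[1] = 9, P[2] = 3, P[3] = 5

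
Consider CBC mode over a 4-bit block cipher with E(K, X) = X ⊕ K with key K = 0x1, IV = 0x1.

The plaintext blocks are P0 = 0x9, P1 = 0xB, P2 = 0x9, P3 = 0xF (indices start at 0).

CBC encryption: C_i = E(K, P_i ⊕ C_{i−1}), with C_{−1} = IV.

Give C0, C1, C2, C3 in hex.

C0: P0 ⊕ 0x1 = 0x8; E(K, 0x8) = 0x9.
C1: P1 ⊕ 0x9 = 0x2; E(K, 0x2) = 0x3.
C2: P2 ⊕ 0x3 = 0xA; E(K, 0xA) = 0xB.
C3: P3 ⊕ 0xB = 0x4; E(K, 0x4) = 0x5.

C0 = 0x9, C1 = 0x3, C2 = 0xB, C3 = 0x5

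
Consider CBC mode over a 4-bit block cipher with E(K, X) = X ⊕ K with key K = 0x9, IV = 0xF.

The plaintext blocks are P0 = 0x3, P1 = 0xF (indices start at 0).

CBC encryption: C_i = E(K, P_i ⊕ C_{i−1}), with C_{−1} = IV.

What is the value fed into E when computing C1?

C0: P0 ⊕ 0xF = 0xC; E(K, 0xC) = 0x5.
C1: P1 ⊕ 0x5 = 0xA; E(K, 0xA) = 0x3.
So the input to E for block 1 is 0xA.

0xA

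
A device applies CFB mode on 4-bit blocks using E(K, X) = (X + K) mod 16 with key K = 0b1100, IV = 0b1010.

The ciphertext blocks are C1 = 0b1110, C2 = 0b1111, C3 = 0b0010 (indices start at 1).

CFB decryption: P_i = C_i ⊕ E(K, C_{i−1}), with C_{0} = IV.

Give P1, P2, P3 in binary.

P1 = 0b1000, P2 = 0b0101, P3 = 0b1001

P1: E(K, 0b1010) = 0b0110; 0b1110 ⊕ 0b0110 = 0b1000.
P2: E(K, 0b1110) = 0b1010; 0b1111 ⊕ 0b1010 = 0b0101.
P3: E(K, 0b1111) = 0b1011; 0b0010 ⊕ 0b1011 = 0b1001.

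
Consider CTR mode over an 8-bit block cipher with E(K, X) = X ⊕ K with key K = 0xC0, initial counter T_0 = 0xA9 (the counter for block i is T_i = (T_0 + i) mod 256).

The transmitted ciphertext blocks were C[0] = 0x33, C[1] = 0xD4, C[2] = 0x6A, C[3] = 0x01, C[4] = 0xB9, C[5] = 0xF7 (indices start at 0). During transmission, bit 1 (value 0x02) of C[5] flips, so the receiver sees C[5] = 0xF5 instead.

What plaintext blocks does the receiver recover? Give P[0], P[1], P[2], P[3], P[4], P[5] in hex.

CTR decryption: S_i = E(K, T_i) where T_i is the counter for block i; P_i = C_i ⊕ S_i.
Only C[5] changed, to 0xF5. In CTR, a change in C_i flips the same bit in P_i only; the keystream is unaffected. Decrypting the received ciphertext:
P[0]: T = 0xA9, S = E(K, T) = 0x69; 0x33 ⊕ 0x69 = 0x5A.
P[1]: T = 0xAA, S = E(K, T) = 0x6A; 0xD4 ⊕ 0x6A = 0xBE.
P[2]: T = 0xAB, S = E(K, T) = 0x6B; 0x6A ⊕ 0x6B = 0x01.
P[3]: T = 0xAC, S = E(K, T) = 0x6C; 0x01 ⊕ 0x6C = 0x6D.
P[4]: T = 0xAD, S = E(K, T) = 0x6D; 0xB9 ⊕ 0x6D = 0xD4.
P[5]: T = 0xAE, S = E(K, T) = 0x6E; 0xF5 ⊕ 0x6E = 0x9B.
Blocks that differ from the original plaintext: P[5].

P[0] = 0x5A, P[1] = 0xBE, P[2] = 0x01, P[3] = 0x6D, P[4] = 0xD4, P[5] = 0x9B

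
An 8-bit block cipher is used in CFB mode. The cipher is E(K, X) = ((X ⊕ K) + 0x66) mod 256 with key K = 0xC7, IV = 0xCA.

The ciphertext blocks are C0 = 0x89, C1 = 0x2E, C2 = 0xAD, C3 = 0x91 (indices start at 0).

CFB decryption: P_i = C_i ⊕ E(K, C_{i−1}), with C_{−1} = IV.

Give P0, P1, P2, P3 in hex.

P0 = 0xFA, P1 = 0x9A, P2 = 0xE2, P3 = 0x41

P0: E(K, 0xCA) = 0x73; 0x89 ⊕ 0x73 = 0xFA.
P1: E(K, 0x89) = 0xB4; 0x2E ⊕ 0xB4 = 0x9A.
P2: E(K, 0x2E) = 0x4F; 0xAD ⊕ 0x4F = 0xE2.
P3: E(K, 0xAD) = 0xD0; 0x91 ⊕ 0xD0 = 0x41.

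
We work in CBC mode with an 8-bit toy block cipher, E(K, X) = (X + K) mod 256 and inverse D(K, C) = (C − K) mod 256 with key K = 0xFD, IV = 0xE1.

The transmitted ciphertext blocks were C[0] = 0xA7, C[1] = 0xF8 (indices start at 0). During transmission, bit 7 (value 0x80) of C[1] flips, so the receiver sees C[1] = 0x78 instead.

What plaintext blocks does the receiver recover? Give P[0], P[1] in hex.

P[0] = 0x4B, P[1] = 0xDC

CBC decryption: P_i = D(K, C_i) ⊕ C_{i−1}, with C_{−1} = IV.
Only C[1] changed, to 0x78. In CBC, a change in C_i garbles P_i and flips the same bit in P_{i+1}. Decrypting the received ciphertext:
P[0]: D(K, 0xA7) = 0xAA; 0xAA ⊕ 0xE1 = 0x4B.
P[1]: D(K, 0x78) = 0x7B; 0x7B ⊕ 0xA7 = 0xDC.
Blocks that differ from the original plaintext: P[1].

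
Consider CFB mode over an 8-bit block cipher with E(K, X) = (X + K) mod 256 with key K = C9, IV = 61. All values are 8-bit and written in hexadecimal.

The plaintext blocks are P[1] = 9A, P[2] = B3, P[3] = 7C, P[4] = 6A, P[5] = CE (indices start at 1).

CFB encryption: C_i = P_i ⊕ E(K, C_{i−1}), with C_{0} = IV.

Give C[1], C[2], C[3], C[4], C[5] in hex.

C[1] = B0, C[2] = CA, C[3] = EF, C[4] = D2, C[5] = 55

C[1]: E(K, 61) = 2A; 9A ⊕ 2A = B0.
C[2]: E(K, B0) = 79; B3 ⊕ 79 = CA.
C[3]: E(K, CA) = 93; 7C ⊕ 93 = EF.
C[4]: E(K, EF) = B8; 6A ⊕ B8 = D2.
C[5]: E(K, D2) = 9B; CE ⊕ 9B = 55.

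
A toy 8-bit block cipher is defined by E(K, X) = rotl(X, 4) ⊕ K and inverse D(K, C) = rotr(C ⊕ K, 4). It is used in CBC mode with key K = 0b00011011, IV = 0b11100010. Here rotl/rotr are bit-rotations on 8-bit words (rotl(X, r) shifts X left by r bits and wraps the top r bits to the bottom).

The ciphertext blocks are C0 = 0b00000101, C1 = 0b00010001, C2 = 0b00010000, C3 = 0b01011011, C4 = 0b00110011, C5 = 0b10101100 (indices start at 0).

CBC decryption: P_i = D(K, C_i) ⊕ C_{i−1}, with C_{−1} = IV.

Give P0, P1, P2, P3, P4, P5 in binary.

P0: D(K, 0b00000101) = 0b11100001; 0b11100001 ⊕ 0b11100010 = 0b00000011.
P1: D(K, 0b00010001) = 0b10100000; 0b10100000 ⊕ 0b00000101 = 0b10100101.
P2: D(K, 0b00010000) = 0b10110000; 0b10110000 ⊕ 0b00010001 = 0b10100001.
P3: D(K, 0b01011011) = 0b00000100; 0b00000100 ⊕ 0b00010000 = 0b00010100.
P4: D(K, 0b00110011) = 0b10000010; 0b10000010 ⊕ 0b01011011 = 0b11011001.
P5: D(K, 0b10101100) = 0b01111011; 0b01111011 ⊕ 0b00110011 = 0b01001000.

P0 = 0b00000011, P1 = 0b10100101, P2 = 0b10100001, P3 = 0b00010100, P4 = 0b11011001, P5 = 0b01001000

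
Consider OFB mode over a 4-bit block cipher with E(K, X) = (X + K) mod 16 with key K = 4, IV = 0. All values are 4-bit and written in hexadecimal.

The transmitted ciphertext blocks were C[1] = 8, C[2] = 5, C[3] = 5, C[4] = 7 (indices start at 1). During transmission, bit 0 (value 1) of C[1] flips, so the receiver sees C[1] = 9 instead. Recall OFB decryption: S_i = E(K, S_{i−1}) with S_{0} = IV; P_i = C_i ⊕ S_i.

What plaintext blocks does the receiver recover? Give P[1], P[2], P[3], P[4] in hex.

P[1] = D, P[2] = D, P[3] = 9, P[4] = 7

Only C[1] changed, to 9. In OFB, a change in C_i flips the same bit in P_i only; the keystream is unaffected. Decrypting the received ciphertext:
P[1]: S = E(K, 0) = 4; 9 ⊕ 4 = D.
P[2]: S = E(K, 4) = 8; 5 ⊕ 8 = D.
P[3]: S = E(K, 8) = C; 5 ⊕ C = 9.
P[4]: S = E(K, C) = 0; 7 ⊕ 0 = 7.
Blocks that differ from the original plaintext: P[1].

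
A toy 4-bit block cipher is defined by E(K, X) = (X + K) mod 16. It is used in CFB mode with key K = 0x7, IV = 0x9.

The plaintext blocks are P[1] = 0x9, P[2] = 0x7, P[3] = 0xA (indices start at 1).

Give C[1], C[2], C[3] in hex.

C[1] = 0x9, C[2] = 0x7, C[3] = 0x4

CFB encryption: C_i = P_i ⊕ E(K, C_{i−1}), with C_{0} = IV.
C[1]: E(K, 0x9) = 0x0; 0x9 ⊕ 0x0 = 0x9.
C[2]: E(K, 0x9) = 0x0; 0x7 ⊕ 0x0 = 0x7.
C[3]: E(K, 0x7) = 0xE; 0xA ⊕ 0xE = 0x4.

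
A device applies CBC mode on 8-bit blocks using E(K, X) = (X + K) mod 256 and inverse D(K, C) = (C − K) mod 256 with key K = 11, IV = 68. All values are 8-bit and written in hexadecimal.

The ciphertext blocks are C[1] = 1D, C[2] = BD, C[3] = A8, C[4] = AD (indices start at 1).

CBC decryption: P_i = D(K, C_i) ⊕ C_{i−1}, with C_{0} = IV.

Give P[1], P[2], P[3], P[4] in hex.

P[1] = 64, P[2] = B1, P[3] = 2A, P[4] = 34

P[1]: D(K, 1D) = 0C; 0C ⊕ 68 = 64.
P[2]: D(K, BD) = AC; AC ⊕ 1D = B1.
P[3]: D(K, A8) = 97; 97 ⊕ BD = 2A.
P[4]: D(K, AD) = 9C; 9C ⊕ A8 = 34.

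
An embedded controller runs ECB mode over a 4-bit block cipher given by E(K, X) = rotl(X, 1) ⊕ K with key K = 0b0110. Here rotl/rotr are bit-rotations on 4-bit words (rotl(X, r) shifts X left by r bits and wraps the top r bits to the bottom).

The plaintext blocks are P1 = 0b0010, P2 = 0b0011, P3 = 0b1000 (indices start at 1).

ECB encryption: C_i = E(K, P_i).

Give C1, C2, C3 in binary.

C1: E(K, 0b0010) = 0b0010.
C2: E(K, 0b0011) = 0b0000.
C3: E(K, 0b1000) = 0b0111.

C1 = 0b0010, C2 = 0b0000, C3 = 0b0111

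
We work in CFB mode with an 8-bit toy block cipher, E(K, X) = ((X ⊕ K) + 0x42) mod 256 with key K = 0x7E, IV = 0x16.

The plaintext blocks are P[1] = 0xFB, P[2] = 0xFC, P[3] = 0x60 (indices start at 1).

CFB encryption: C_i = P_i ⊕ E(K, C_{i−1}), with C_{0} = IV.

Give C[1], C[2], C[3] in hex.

C[1] = 0x51, C[2] = 0x8D, C[3] = 0x55

C[1]: E(K, 0x16) = 0xAA; 0xFB ⊕ 0xAA = 0x51.
C[2]: E(K, 0x51) = 0x71; 0xFC ⊕ 0x71 = 0x8D.
C[3]: E(K, 0x8D) = 0x35; 0x60 ⊕ 0x35 = 0x55.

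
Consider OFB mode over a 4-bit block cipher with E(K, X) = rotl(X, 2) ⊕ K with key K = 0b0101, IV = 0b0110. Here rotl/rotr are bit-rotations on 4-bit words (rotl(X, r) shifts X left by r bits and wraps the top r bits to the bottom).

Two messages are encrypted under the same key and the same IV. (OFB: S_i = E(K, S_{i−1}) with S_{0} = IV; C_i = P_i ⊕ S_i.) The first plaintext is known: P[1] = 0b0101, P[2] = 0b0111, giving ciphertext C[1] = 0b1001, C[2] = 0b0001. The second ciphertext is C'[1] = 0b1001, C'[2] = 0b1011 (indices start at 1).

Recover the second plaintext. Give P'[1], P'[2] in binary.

In OFB with a reused IV, both messages share the same keystream S_i, so C_i ⊕ C'_i = P_i ⊕ P'_i and thus P'_i = P_i ⊕ C_i ⊕ C'_i.
P'[1]: 0b0101 ⊕ 0b1001 ⊕ 0b1001 = 0b0101.
P'[2]: 0b0111 ⊕ 0b0001 ⊕ 0b1011 = 0b1101.

P'[1] = 0b0101, P'[2] = 0b1101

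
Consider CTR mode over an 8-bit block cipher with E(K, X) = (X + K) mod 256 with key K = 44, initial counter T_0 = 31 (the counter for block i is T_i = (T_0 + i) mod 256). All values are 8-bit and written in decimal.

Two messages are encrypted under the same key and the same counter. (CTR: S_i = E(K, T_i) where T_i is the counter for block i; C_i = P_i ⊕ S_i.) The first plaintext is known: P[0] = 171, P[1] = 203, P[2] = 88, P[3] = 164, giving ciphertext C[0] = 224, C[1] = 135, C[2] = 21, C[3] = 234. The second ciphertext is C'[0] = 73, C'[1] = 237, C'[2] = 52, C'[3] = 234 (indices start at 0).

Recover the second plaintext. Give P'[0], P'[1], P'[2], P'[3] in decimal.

P'[0] = 2, P'[1] = 161, P'[2] = 121, P'[3] = 164

In CTR with a reused counter, both messages share the same keystream S_i, so C_i ⊕ C'_i = P_i ⊕ P'_i and thus P'_i = P_i ⊕ C_i ⊕ C'_i.
P'[0]: 171 ⊕ 224 ⊕ 73 = 2.
P'[1]: 203 ⊕ 135 ⊕ 237 = 161.
P'[2]: 88 ⊕ 21 ⊕ 52 = 121.
P'[3]: 164 ⊕ 234 ⊕ 234 = 164.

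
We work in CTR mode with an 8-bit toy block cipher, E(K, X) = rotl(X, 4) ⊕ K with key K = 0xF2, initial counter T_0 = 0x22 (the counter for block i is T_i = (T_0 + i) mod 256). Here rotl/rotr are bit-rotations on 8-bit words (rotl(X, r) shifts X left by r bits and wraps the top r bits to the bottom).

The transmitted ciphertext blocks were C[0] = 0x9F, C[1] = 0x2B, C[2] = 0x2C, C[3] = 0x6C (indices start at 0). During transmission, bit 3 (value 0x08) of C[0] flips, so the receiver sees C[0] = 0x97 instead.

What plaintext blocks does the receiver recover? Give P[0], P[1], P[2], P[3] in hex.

P[0] = 0x47, P[1] = 0xEB, P[2] = 0x9C, P[3] = 0xCC

CTR decryption: S_i = E(K, T_i) where T_i is the counter for block i; P_i = C_i ⊕ S_i.
Only C[0] changed, to 0x97. In CTR, a change in C_i flips the same bit in P_i only; the keystream is unaffected. Decrypting the received ciphertext:
P[0]: T = 0x22, S = E(K, T) = 0xD0; 0x97 ⊕ 0xD0 = 0x47.
P[1]: T = 0x23, S = E(K, T) = 0xC0; 0x2B ⊕ 0xC0 = 0xEB.
P[2]: T = 0x24, S = E(K, T) = 0xB0; 0x2C ⊕ 0xB0 = 0x9C.
P[3]: T = 0x25, S = E(K, T) = 0xA0; 0x6C ⊕ 0xA0 = 0xCC.
Blocks that differ from the original plaintext: P[0].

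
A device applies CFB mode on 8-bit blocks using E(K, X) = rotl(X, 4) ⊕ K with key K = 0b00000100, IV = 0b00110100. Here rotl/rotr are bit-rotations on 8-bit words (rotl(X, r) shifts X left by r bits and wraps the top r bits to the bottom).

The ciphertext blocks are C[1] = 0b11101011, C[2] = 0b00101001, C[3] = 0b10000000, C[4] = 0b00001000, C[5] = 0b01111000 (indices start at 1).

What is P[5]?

CFB decryption: P_i = C_i ⊕ E(K, C_{i−1}), with C_{0} = IV.
P[5]: E(K, 0b00001000) = 0b10000100; 0b01111000 ⊕ 0b10000100 = 0b11111100.

P[5] = 0b11111100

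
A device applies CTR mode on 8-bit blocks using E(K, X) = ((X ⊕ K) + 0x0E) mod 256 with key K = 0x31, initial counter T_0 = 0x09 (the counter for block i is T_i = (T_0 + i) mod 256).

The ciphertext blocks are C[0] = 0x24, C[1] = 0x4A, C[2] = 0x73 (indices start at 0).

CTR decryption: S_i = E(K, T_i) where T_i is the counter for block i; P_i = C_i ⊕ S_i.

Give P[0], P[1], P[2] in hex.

P[0] = 0x62, P[1] = 0x03, P[2] = 0x3B

P[0]: T = 0x09, S = E(K, T) = 0x46; 0x24 ⊕ 0x46 = 0x62.
P[1]: T = 0x0A, S = E(K, T) = 0x49; 0x4A ⊕ 0x49 = 0x03.
P[2]: T = 0x0B, S = E(K, T) = 0x48; 0x73 ⊕ 0x48 = 0x3B.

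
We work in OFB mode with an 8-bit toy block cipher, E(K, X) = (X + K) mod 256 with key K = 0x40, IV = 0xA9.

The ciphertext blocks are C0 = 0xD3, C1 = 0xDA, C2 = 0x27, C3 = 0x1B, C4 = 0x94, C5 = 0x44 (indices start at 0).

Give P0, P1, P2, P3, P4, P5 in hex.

P0 = 0x3A, P1 = 0xF3, P2 = 0x4E, P3 = 0xB2, P4 = 0x7D, P5 = 0x6D

OFB decryption: S_i = E(K, S_{i−1}) with S_{−1} = IV; P_i = C_i ⊕ S_i.
P0: S = E(K, 0xA9) = 0xE9; 0xD3 ⊕ 0xE9 = 0x3A.
P1: S = E(K, 0xE9) = 0x29; 0xDA ⊕ 0x29 = 0xF3.
P2: S = E(K, 0x29) = 0x69; 0x27 ⊕ 0x69 = 0x4E.
P3: S = E(K, 0x69) = 0xA9; 0x1B ⊕ 0xA9 = 0xB2.
P4: S = E(K, 0xA9) = 0xE9; 0x94 ⊕ 0xE9 = 0x7D.
P5: S = E(K, 0xE9) = 0x29; 0x44 ⊕ 0x29 = 0x6D.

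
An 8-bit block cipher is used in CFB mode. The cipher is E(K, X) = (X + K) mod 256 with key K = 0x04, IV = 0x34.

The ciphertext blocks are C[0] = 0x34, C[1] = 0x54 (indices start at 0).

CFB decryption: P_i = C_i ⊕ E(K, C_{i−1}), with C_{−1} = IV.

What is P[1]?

P[1]: E(K, 0x34) = 0x38; 0x54 ⊕ 0x38 = 0x6C.

P[1] = 0x6C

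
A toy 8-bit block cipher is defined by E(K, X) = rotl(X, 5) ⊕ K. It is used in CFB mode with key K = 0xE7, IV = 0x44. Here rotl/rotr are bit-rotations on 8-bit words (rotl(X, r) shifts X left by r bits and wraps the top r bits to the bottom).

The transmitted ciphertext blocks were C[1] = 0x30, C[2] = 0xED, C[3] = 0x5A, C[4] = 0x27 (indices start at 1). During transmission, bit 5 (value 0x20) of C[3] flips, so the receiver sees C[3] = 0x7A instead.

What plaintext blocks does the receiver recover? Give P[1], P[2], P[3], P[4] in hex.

CFB decryption: P_i = C_i ⊕ E(K, C_{i−1}), with C_{0} = IV.
Only C[3] changed, to 0x7A. In CFB, a change in C_i flips the same bit in P_i and garbles P_{i+1}. Decrypting the received ciphertext:
P[1]: E(K, 0x44) = 0x6F; 0x30 ⊕ 0x6F = 0x5F.
P[2]: E(K, 0x30) = 0xE1; 0xED ⊕ 0xE1 = 0x0C.
P[3]: E(K, 0xED) = 0x5A; 0x7A ⊕ 0x5A = 0x20.
P[4]: E(K, 0x7A) = 0xA8; 0x27 ⊕ 0xA8 = 0x8F.
Blocks that differ from the original plaintext: P[3], P[4].

P[1] = 0x5F, P[2] = 0x0C, P[3] = 0x20, P[4] = 0x8F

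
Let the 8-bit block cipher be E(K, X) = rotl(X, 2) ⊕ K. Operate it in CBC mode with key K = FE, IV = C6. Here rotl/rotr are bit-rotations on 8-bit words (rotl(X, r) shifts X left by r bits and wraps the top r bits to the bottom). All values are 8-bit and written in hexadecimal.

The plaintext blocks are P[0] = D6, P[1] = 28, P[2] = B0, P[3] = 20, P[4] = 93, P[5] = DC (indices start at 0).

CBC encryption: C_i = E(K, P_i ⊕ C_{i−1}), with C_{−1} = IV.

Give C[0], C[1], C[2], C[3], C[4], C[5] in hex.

C[0]: P[0] ⊕ C6 = 10; E(K, 10) = BE.
C[1]: P[1] ⊕ BE = 96; E(K, 96) = A4.
C[2]: P[2] ⊕ A4 = 14; E(K, 14) = AE.
C[3]: P[3] ⊕ AE = 8E; E(K, 8E) = C4.
C[4]: P[4] ⊕ C4 = 57; E(K, 57) = A3.
C[5]: P[5] ⊕ A3 = 7F; E(K, 7F) = 03.

C[0] = BE, C[1] = A4, C[2] = AE, C[3] = C4, C[4] = A3, C[5] = 03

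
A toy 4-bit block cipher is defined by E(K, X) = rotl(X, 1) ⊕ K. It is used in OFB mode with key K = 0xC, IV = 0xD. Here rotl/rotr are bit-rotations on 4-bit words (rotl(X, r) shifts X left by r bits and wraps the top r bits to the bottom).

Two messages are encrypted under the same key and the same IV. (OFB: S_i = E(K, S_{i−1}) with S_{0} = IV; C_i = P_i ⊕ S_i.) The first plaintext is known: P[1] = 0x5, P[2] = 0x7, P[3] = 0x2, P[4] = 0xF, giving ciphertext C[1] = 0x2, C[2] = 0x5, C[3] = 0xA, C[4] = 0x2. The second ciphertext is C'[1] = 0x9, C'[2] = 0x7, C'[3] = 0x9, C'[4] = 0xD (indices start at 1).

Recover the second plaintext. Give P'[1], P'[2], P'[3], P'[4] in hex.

In OFB with a reused IV, both messages share the same keystream S_i, so C_i ⊕ C'_i = P_i ⊕ P'_i and thus P'_i = P_i ⊕ C_i ⊕ C'_i.
P'[1]: 0x5 ⊕ 0x2 ⊕ 0x9 = 0xE.
P'[2]: 0x7 ⊕ 0x5 ⊕ 0x7 = 0x5.
P'[3]: 0x2 ⊕ 0xA ⊕ 0x9 = 0x1.
P'[4]: 0xF ⊕ 0x2 ⊕ 0xD = 0x0.

P'[1] = 0xE, P'[2] = 0x5, P'[3] = 0x1, P'[4] = 0x0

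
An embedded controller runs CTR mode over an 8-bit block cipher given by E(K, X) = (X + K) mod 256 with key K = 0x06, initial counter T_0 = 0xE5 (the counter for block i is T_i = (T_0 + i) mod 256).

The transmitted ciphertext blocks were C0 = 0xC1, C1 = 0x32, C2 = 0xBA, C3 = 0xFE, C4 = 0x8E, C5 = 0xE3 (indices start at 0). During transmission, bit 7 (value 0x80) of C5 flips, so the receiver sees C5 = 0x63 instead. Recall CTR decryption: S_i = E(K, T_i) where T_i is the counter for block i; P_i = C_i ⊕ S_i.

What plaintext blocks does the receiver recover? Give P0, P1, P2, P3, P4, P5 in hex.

P0 = 0x2A, P1 = 0xDE, P2 = 0x57, P3 = 0x10, P4 = 0x61, P5 = 0x93

Only C5 changed, to 0x63. In CTR, a change in C_i flips the same bit in P_i only; the keystream is unaffected. Decrypting the received ciphertext:
P0: T = 0xE5, S = E(K, T) = 0xEB; 0xC1 ⊕ 0xEB = 0x2A.
P1: T = 0xE6, S = E(K, T) = 0xEC; 0x32 ⊕ 0xEC = 0xDE.
P2: T = 0xE7, S = E(K, T) = 0xED; 0xBA ⊕ 0xED = 0x57.
P3: T = 0xE8, S = E(K, T) = 0xEE; 0xFE ⊕ 0xEE = 0x10.
P4: T = 0xE9, S = E(K, T) = 0xEF; 0x8E ⊕ 0xEF = 0x61.
P5: T = 0xEA, S = E(K, T) = 0xF0; 0x63 ⊕ 0xF0 = 0x93.
Blocks that differ from the original plaintext: P5.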